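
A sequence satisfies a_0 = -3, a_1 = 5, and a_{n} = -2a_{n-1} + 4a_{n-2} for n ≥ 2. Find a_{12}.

-2568192

The ordinary generating function has denominator 1 + 2y - 4y^2.
Iterating the recurrence: a_0,…,a_{12} = -3, 5, -22, 64, -216, 688, -2240, 7232, -23424, 75776, -245248, 793600, -2568192.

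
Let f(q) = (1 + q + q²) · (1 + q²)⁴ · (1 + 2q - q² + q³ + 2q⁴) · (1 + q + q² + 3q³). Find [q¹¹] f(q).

(1 + q + q²) has coefficients 1,1,1 for degrees 0…2.
(1 + q²)⁴ has coefficients 1,0,4,0,6,0,4,0,1,0,0,0 for degrees 0…11.
Multiplying by (1 + 2q - q² + q³ + 2q⁴) gives running coefficients 1,2,3,9,4,16,6,14,9,6,7,1 for degrees 0…11.
Finally multiplying by (1 + q + q² + 3q³), the product of all factors after the first has coefficients 1,3,6,17,22,38,53,48,77,47,64,41 for degrees 0…11.
[q¹¹] = 1·41 + 1·64 + 1·47 = 152.

152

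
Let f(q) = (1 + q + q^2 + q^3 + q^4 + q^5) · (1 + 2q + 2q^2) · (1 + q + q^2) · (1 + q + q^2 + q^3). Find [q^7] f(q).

(1 + q + q^2 + q^3 + q^4 + q^5) has coefficients 1,1,1,1,1,1 for degrees 0…5.
(1 + 2q + 2q^2) has coefficients 1,2,2,0,0,0,0,0 for degrees 0…7.
Multiplying by (1 + q + q^2) gives running coefficients 1,3,5,4,2,0,0,0 for degrees 0…7.
Finally multiplying by (1 + q + q^2 + q^3), the product of all factors after the first has coefficients 1,4,9,13,14,11,6,2 for degrees 0…7.
[q^7] = 1·2 + 1·6 + 1·11 + 1·14 + 1·13 + 1·9 = 55.

55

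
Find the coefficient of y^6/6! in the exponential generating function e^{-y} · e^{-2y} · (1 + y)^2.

243

The EGF product rule gives c_6 = Σ_{k_1+k_2+k_3=6} C(6; k_1,k_2,k_3) · ∏ g_i(k_i), where e^{-y} gives (-1)^k; e^{-2y} gives (-2)^k; (1+y)^2 gives the falling factorial (2)_k.
g_1(k) for k = 0…6: 1, -1, 1, -1, 1, -1, 1.
g_2(k) for k = 0…6: 1, -2, 4, -8, 16, -32, 64.
g_3(k) for k = 0…6: 1, 2, 2, 0, 0, 0, 0.
First combine the last two factors: h(k) = Σ_j C(k,j)·g_2(j)·g_3(k−j) for k = 0…6: 1, 0, -2, 4, 0, -32, 160.
c_6 = Σ_k C(6,k)·g_1(k)·h(6−k) = 1·1·160 + 6·(-1)·(-32) + 20·(-1)·4 + 15·1·(-2) + 1·1·1 = 160 + 192 − 80 − 30 + 1 = 243.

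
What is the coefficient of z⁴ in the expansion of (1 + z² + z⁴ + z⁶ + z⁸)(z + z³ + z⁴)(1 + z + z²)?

3

(1 + z² + z⁴ + z⁶ + z⁸) has coefficients 1,0,1,0,1 for degrees 0…4.
(z + z³ + z⁴) has coefficients 0,1,0,1,1 for degrees 0…4.
Finally multiplying by (1 + z + z²), the product of all factors after the first has coefficients 0,1,1,2,2 for degrees 0…4.
[z⁴] = 1·2 + 1·1 + 1·0 = 3.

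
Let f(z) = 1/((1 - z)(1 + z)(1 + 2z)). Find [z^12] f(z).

Partial fractions give a closed form: a_n = (1/6)·1^n + (-1/2)·(-1)^n + (4/3)·(-2)^n.
At n = 12: a_12 = 5461.

5461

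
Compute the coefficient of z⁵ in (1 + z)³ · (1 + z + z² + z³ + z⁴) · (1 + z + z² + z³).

30

(1 + z)³ has coefficients 1,3,3,1 for degrees 0…3.
(1 + z + z² + z³ + z⁴) has coefficients 1,1,1,1,1,0 for degrees 0…5.
Finally multiplying by (1 + z + z² + z³), the product of all factors after the first has coefficients 1,2,3,4,4,3 for degrees 0…5.
[z⁵] = 1·3 + 3·4 + 3·4 + 1·3 = 30.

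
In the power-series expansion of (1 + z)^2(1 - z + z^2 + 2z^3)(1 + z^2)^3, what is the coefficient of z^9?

9

(1 + z)^2 has coefficients 1,2,1 for degrees 0…2.
(1 - z + z^2 + 2z^3) has coefficients 1,-1,1,2,0,0,0,0,0,0 for degrees 0…9.
Finally multiplying by (1 + z^2)^3, the product of all factors after the first has coefficients 1,-1,4,-1,6,3,4,5,1,2 for degrees 0…9.
[z^9] = 1·2 + 2·1 + 1·5 = 9.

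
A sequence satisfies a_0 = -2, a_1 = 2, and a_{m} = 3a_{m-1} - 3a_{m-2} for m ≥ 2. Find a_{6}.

The ordinary generating function has denominator 1 - 3x + 3x^2.
Iterating the recurrence: a_0,…,a_{6} = -2, 2, 12, 30, 54, 72, 54.

54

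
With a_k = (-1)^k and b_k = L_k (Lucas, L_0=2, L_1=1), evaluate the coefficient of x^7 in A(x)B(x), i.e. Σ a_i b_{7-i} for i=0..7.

15

Write out a_i and b_{7-i} for i = 0,…,7 and sum the products.
Σ = 1·29 − 1·18 + 1·11 − 1·7 + 1·4 − 1·3 + 1·1 − 1·2 = 15.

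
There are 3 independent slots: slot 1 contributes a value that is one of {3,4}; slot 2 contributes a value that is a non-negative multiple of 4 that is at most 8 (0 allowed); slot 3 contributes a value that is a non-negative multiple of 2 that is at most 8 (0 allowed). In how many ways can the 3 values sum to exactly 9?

The generating function for the choices is (x³ + x⁴)·(1 + x⁴ + x⁸)·(1 + x² + x⁴ + x⁶ + x⁸); the count is [x⁹].
(x³ + x⁴) has coefficients 0,0,0,1,1 for degrees 0…4.
(1 + x⁴ + x⁸) has coefficients 1,0,0,0,1,0,0,0,1,0 for degrees 0…9.
Finally multiplying by (1 + x² + x⁴ + x⁶ + x⁸), the product of all factors after the first has coefficients 1,0,1,0,2,0,2,0,3,0 for degrees 0…9.
[x⁹] = 1·2 + 1·0 = 2.

2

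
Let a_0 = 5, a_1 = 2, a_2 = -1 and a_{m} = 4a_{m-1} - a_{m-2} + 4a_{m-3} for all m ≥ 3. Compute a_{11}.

The ordinary generating function has denominator 1 - 4t + t^2 - 4t^3.
Iterating the recurrence: a_0,…,a_{11} = 5, 2, -1, 14, 65, 242, 959, 3854, 15425, 61682, 246719, 986894.

986894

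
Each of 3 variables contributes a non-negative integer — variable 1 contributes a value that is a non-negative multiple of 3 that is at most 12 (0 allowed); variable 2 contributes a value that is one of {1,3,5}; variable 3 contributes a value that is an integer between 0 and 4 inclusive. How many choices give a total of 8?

5

The generating function for the choices is (1 + x³ + x⁶ + x⁹ + x¹²)·(x + x³ + x⁵)·(1 + x + x² + x³ + x⁴); the count is [x⁸].
(1 + x³ + x⁶ + x⁹ + x¹²) has coefficients 1,0,0,1,0,0,1,0,0 for degrees 0…8.
(x + x³ + x⁵) has coefficients 0,1,0,1,0,1,0,0,0 for degrees 0…8.
Finally multiplying by (1 + x + x² + x³ + x⁴), the product of all factors after the first has coefficients 0,1,1,2,2,3,2,2,1 for degrees 0…8.
[x⁸] = 1·1 + 1·3 + 1·1 = 5.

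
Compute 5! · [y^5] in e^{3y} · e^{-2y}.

1

The EGF product rule gives c_5 = Σ_{k_1+k_2=5} C(5; k_1,k_2) · ∏ g_i(k_i), where e^{3y} gives (3)^k; e^{-2y} gives (-2)^k.
g_1(k) for k = 0…5: 1, 3, 9, 27, 81, 243.
g_2(k) for k = 0…5: 1, -2, 4, -8, 16, -32.
c_5 = Σ_k C(5,k)·g_1(k)·g_2(5−k) = 1·1·(-32) + 5·3·16 + 10·9·(-8) + 10·27·4 + 5·81·(-2) + 1·243·1 = −32 + 240 − 720 + 1080 − 810 + 243 = 1.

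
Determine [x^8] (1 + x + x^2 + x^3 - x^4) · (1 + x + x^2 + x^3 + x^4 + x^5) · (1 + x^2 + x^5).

6

(1 + x + x^2 + x^3 - x^4) has coefficients 1,1,1,1,-1 for degrees 0…4.
(1 + x + x^2 + x^3 + x^4 + x^5) has coefficients 1,1,1,1,1,1,0,0,0 for degrees 0…8.
Finally multiplying by (1 + x^2 + x^5), the product of all factors after the first has coefficients 1,1,2,2,2,3,2,2,1 for degrees 0…8.
[x^8] = 1·1 + 1·2 + 1·2 + 1·3 − 1·2 = 6.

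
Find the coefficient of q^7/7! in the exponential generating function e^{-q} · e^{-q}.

-128

The EGF product rule gives c_7 = Σ_{k_1+k_2=7} C(7; k_1,k_2) · ∏ g_i(k_i), where e^{-q} gives (-1)^k; e^{-q} gives (-1)^k.
g_1(k) for k = 0…7: 1, -1, 1, -1, 1, -1, 1, -1.
g_2(k) for k = 0…7: 1, -1, 1, -1, 1, -1, 1, -1.
c_7 = Σ_k C(7,k)·g_1(k)·g_2(7−k) = 1·1·(-1) + 7·(-1)·1 + 21·1·(-1) + 35·(-1)·1 + 35·1·(-1) + 21·(-1)·1 + 7·1·(-1) + 1·(-1)·1 = −1 − 7 − 21 − 35 − 35 − 21 − 7 − 1 = -128.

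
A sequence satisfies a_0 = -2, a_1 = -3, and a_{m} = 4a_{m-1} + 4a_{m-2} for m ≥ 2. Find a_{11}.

The ordinary generating function has denominator 1 - 4x - 4x^2.
Iterating the recurrence: a_0,…,a_{11} = -2, -3, -20, -92, -448, -2160, -10432, -50368, -243200, -1174272, -5669888, -27376640.

-27376640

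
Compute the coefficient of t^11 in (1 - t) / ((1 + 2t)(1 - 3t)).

69630

Partial fractions give a closed form: a_n = (3/5)·(-2)^n + (2/5)·3^n.
At n = 11: a_11 = 69630.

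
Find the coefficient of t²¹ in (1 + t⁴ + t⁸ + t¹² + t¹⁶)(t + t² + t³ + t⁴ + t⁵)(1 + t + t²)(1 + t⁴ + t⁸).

(1 + t⁴ + t⁸ + t¹² + t¹⁶) has coefficients 1,0,0,0,1,0,0,0,1,0,0,0,1,0,0,0,1 for degrees 0…16.
(t + t² + t³ + t⁴ + t⁵) has coefficients 0,1,1,1,1,1,0,0,0,0,0,0,0,0,0,0,0,0,0,0,0,0 for degrees 0…21.
Multiplying by (1 + t + t²) gives running coefficients 0,1,2,3,3,3,2,1,0,0,0,0,0,0,0,0,0,0,0,0,0,0 for degrees 0…21.
Finally multiplying by (1 + t⁴ + t⁸), the product of all factors after the first has coefficients 0,1,2,3,3,4,4,4,3,4,4,4,3,3,2,1,0,0,0,0,0,0 for degrees 0…21.
[t²¹] = 1·0 + 1·0 + 1·3 + 1·4 + 1·4 = 11.

11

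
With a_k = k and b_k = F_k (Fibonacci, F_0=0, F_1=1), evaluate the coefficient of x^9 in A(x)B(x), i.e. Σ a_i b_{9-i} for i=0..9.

133

This is [x^9] in the product of the two ordinary generating functions.
Σ = 0·34 + 1·21 + 2·13 + 3·8 + 4·5 + 5·3 + 6·2 + 7·1 + 8·1 + 9·0 = 133.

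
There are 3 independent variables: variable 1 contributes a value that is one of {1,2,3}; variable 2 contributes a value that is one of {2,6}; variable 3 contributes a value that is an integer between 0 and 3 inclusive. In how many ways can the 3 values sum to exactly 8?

The generating function for the choices is (x + x^2 + x^3)·(x^2 + x^6)·(1 + x + x^2 + x^3); the count is [x^8].
(x + x^2 + x^3) has coefficients 0,1,1,1 for degrees 0…3.
(x^2 + x^6) has coefficients 0,0,1,0,0,0,1,0,0 for degrees 0…8.
Finally multiplying by (1 + x + x^2 + x^3), the product of all factors after the first has coefficients 0,0,1,1,1,1,1,1,1 for degrees 0…8.
[x^8] = 1·1 + 1·1 + 1·1 = 3.

3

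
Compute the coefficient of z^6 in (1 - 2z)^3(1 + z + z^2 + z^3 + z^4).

4

(1 - 2z)^3 has coefficients 1,-6,12,-8 for degrees 0…3.
(1 + z + z^2 + z^3 + z^4) has coefficients 1,1,1,1,1,0,0 for degrees 0…6.
[z^6] = 1·0 − 6·0 + 12·1 − 8·1 = 4.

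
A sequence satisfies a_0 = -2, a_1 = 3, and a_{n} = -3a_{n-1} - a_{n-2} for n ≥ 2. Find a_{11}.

The ordinary generating function has denominator 1 + 3z + z^2.
Iterating the recurrence: a_0,…,a_{11} = -2, 3, -7, 18, -47, 123, -322, 843, -2207, 5778, -15127, 39603.

39603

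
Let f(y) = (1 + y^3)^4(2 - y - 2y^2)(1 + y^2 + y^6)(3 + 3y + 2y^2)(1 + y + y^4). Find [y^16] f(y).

-100

(1 + y^3)^4 has coefficients 1,0,0,4,0,0,6,0,0,4,0,0,1 for degrees 0…12.
(2 - y - 2y^2) has coefficients 2,-1,-2,0,0,0,0,0,0,0,0,0,0,0,0,0,0 for degrees 0…16.
Multiplying by (1 + y^2 + y^6) gives running coefficients 2,-1,0,-1,-2,0,2,-1,-2,0,0,0,0,0,0,0,0 for degrees 0…16.
Multiplying by (3 + 3y + 2y^2) gives running coefficients 6,3,1,-5,-9,-8,2,3,-5,-8,-4,0,0,0,0,0,0 for degrees 0…16.
Finally multiplying by (1 + y + y^4), the product of all factors after the first has coefficients 6,9,4,-4,-8,-14,-5,0,-11,-21,-10,-1,-5,-8,-4,0,0 for degrees 0…16.
[y^16] = 1·0 + 4·(-8) + 6·(-10) + 4·0 + 1·(-8) = -100.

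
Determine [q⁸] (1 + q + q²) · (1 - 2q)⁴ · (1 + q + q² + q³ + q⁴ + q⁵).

-8

(1 + q + q²) has coefficients 1,1,1 for degrees 0…2.
(1 - 2q)⁴ has coefficients 1,-8,24,-32,16,0,0,0,0 for degrees 0…8.
Finally multiplying by (1 + q + q² + q³ + q⁴ + q⁵), the product of all factors after the first has coefficients 1,-7,17,-15,1,1,0,8,-16 for degrees 0…8.
[q⁸] = 1·(-16) + 1·8 + 1·0 = -8.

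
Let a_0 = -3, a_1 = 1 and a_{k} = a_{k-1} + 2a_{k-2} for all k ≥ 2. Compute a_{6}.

The ordinary generating function has denominator 1 - q - 2q^2.
Iterating the recurrence: a_0,…,a_{6} = -3, 1, -5, -3, -13, -19, -45.

-45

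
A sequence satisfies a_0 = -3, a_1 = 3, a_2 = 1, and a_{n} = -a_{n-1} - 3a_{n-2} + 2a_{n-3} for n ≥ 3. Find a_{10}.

The ordinary generating function has denominator 1 + z + 3z^2 - 2z^3.
Iterating the recurrence: a_0,…,a_{10} = -3, 3, 1, -16, 19, 31, -120, 65, 357, -792, -149.

-149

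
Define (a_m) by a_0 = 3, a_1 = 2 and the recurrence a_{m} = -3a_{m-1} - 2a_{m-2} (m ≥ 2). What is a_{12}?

-20472

The ordinary generating function has denominator 1 + 3t + 2t^2.
Iterating the recurrence: a_0,…,a_{12} = 3, 2, -12, 32, -72, 152, -312, 632, -1272, 2552, -5112, 10232, -20472.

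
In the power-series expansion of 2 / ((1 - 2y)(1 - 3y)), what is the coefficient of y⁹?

Partial fractions give a closed form: a_n = (-4)·2^n + (6)·3^n.
At n = 9: a_9 = 116050.

116050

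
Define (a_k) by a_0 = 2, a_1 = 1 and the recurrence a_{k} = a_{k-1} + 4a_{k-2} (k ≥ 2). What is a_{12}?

80017

The ordinary generating function has denominator 1 - z - 4z^2.
Iterating the recurrence: a_0,…,a_{12} = 2, 1, 9, 13, 49, 101, 297, 701, 1889, 4693, 12249, 31021, 80017.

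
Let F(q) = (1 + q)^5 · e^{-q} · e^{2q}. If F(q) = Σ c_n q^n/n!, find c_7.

The EGF product rule gives c_7 = Σ_{k_1+k_2+k_3=7} C(7; k_1,k_2,k_3) · ∏ g_i(k_i), where (1+q)^5 gives the falling factorial (5)_k; e^{-q} gives (-1)^k; e^{2q} gives (2)^k.
g_1(k) for k = 0…7: 1, 5, 20, 60, 120, 120, 0, 0.
g_2(k) for k = 0…7: 1, -1, 1, -1, 1, -1, 1, -1.
g_3(k) for k = 0…7: 1, 2, 4, 8, 16, 32, 64, 128.
First combine the last two factors: h(k) = Σ_j C(k,j)·g_2(j)·g_3(k−j) for k = 0…7: 1, 1, 1, 1, 1, 1, 1, 1.
c_7 = Σ_k C(7,k)·g_1(k)·h(7−k) = 1·1·1 + 7·5·1 + 21·20·1 + 35·60·1 + 35·120·1 + 21·120·1 = 1 + 35 + 420 + 2100 + 4200 + 2520 = 9276.

9276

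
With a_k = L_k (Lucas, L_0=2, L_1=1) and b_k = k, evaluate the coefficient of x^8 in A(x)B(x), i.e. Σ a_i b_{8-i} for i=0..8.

187

The convolution is the t^8 coefficient of A(t)B(t).
Σ = 2·8 + 1·7 + 3·6 + 4·5 + 7·4 + 11·3 + 18·2 + 29·1 + 47·0 = 187.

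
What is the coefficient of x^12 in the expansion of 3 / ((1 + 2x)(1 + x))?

24573

The denominator gives the recurrence a_n = −3a_(n−1) − 2a_(n−2) for n ≥ 2; the numerator fixes a_0 = 3, a_1 = -9.
Iterating: 3, -9, 21, -45, 93, -189, 381, -765, 1533, -3069, 6141, -12285, 24573, so a_12 = 24573.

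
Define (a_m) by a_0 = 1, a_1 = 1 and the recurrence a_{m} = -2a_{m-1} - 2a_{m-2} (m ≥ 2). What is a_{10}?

-64

The ordinary generating function has denominator 1 + 2y + 2y^2.
Iterating the recurrence: a_0,…,a_{10} = 1, 1, -4, 6, -4, -4, 16, -24, 16, 16, -64.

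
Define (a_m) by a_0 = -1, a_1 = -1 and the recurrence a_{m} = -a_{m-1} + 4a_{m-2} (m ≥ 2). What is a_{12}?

The ordinary generating function has denominator 1 + t - 4t^2.
Iterating the recurrence: a_0,…,a_{12} = -1, -1, -3, -1, -11, 7, -51, 79, -283, 599, -1731, 4127, -11051.

-11051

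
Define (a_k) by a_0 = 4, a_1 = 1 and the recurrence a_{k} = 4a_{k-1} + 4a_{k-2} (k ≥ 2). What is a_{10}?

The ordinary generating function has denominator 1 - 4q - 4q^2.
Iterating the recurrence: a_0,…,a_{10} = 4, 1, 20, 84, 416, 2000, 9664, 46656, 225280, 1087744, 5252096.

5252096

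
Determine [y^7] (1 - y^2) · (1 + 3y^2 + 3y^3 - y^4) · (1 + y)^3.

-10

(1 - y^2) has coefficients 1,0,-1 for degrees 0…2.
(1 + 3y^2 + 3y^3 - y^4) has coefficients 1,0,3,3,-1,0,0,0 for degrees 0…7.
Finally multiplying by (1 + y)^3, the product of all factors after the first has coefficients 1,3,6,13,17,9,0,-1 for degrees 0…7.
[y^7] = 1·(-1) − 1·9 = -10.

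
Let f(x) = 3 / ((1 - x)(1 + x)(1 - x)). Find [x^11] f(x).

18

The denominator gives the recurrence a_n = a_(n−1) + a_(n−2) − a_(n−3) for n ≥ 3; the numerator fixes a_0 = 3, a_1 = 3, a_2 = 6.
Iterating: 3, 3, 6, 6, 9, 9, 12, 12, 15, 15, 18, 18, so a_11 = 18.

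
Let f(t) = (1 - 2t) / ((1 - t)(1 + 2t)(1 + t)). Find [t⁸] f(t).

681

Partial fractions give a closed form: a_n = (-1/6)·1^n + (8/3)·(-2)^n + (-3/2)·(-1)^n.
At n = 8: a_8 = 681.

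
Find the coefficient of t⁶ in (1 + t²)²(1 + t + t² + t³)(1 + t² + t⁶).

5

(1 + t²)² has coefficients 1,0,2,0,1 for degrees 0…4.
(1 + t + t² + t³) has coefficients 1,1,1,1,0,0,0 for degrees 0…6.
Finally multiplying by (1 + t² + t⁶), the product of all factors after the first has coefficients 1,1,2,2,1,1,1 for degrees 0…6.
[t⁶] = 1·1 + 2·1 + 1·2 = 5.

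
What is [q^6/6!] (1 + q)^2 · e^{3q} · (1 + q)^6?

The EGF product rule gives c_6 = Σ_{k_1+k_2+k_3=6} C(6; k_1,k_2,k_3) · ∏ g_i(k_i), where (1+q)^2 gives the falling factorial (2)_k; e^{3q} gives (3)^k; (1+q)^6 gives the falling factorial (6)_k.
g_1(k) for k = 0…6: 1, 2, 2, 0, 0, 0, 0.
g_2(k) for k = 0…6: 1, 3, 9, 27, 81, 243, 729.
g_3(k) for k = 0…6: 1, 6, 30, 120, 360, 720, 720.
First combine the last two factors: h(k) = Σ_j C(k,j)·g_2(j)·g_3(k−j) for k = 0…6: 1, 9, 75, 579, 4149, 27693, 173007.
c_6 = Σ_k C(6,k)·g_1(k)·h(6−k) = 1·1·173007 + 6·2·27693 + 15·2·4149 = 173007 + 332316 + 124470 = 629793.

629793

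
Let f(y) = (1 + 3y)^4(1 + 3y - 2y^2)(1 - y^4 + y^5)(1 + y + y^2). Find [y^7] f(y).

-380

(1 + 3y)^4 has coefficients 1,12,54,108,81 for degrees 0…4.
(1 + 3y - 2y^2) has coefficients 1,3,-2,0,0,0,0,0 for degrees 0…7.
Multiplying by (1 - y^4 + y^5) gives running coefficients 1,3,-2,0,-1,-2,5,-2 for degrees 0…7.
Finally multiplying by (1 + y + y^2), the product of all factors after the first has coefficients 1,4,2,1,-3,-3,2,1 for degrees 0…7.
[y^7] = 1·1 + 12·2 + 54·(-3) + 108·(-3) + 81·1 = -380.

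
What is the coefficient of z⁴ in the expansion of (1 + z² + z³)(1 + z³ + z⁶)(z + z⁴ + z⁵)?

3

(1 + z² + z³) has coefficients 1,0,1,1 for degrees 0…3.
(1 + z³ + z⁶) has coefficients 1,0,0,1,0 for degrees 0…4.
Finally multiplying by (z + z⁴ + z⁵), the product of all factors after the first has coefficients 0,1,0,0,2 for degrees 0…4.
[z⁴] = 1·2 + 1·0 + 1·1 = 3.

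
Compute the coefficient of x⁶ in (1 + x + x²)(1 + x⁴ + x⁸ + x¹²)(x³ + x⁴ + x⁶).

2

(1 + x + x²) has coefficients 1,1,1 for degrees 0…2.
(1 + x⁴ + x⁸ + x¹²) has coefficients 1,0,0,0,1,0,0 for degrees 0…6.
Finally multiplying by (x³ + x⁴ + x⁶), the product of all factors after the first has coefficients 0,0,0,1,1,0,1 for degrees 0…6.
[x⁶] = 1·1 + 1·0 + 1·1 = 2.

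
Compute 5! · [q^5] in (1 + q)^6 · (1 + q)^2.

The EGF product rule gives c_5 = Σ_{k_1+k_2=5} C(5; k_1,k_2) · ∏ g_i(k_i), where (1+q)^6 gives the falling factorial (6)_k; (1+q)^2 gives the falling factorial (2)_k.
g_1(k) for k = 0…5: 1, 6, 30, 120, 360, 720.
g_2(k) for k = 0…5: 1, 2, 2, 0, 0, 0.
c_5 = Σ_k C(5,k)·g_1(k)·g_2(5−k) = 10·120·2 + 5·360·2 + 1·720·1 = 2400 + 3600 + 720 = 6720.

6720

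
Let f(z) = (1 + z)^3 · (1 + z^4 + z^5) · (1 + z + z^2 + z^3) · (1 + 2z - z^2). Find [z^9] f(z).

26

(1 + z)^3 has coefficients 1,3,3,1 for degrees 0…3.
(1 + z^4 + z^5) has coefficients 1,0,0,0,1,1,0,0,0,0 for degrees 0…9.
Multiplying by (1 + z + z^2 + z^3) gives running coefficients 1,1,1,1,1,2,2,2,1,0 for degrees 0…9.
Finally multiplying by (1 + 2z - z^2), the product of all factors after the first has coefficients 1,3,2,2,2,3,5,4,3,0 for degrees 0…9.
[z^9] = 1·0 + 3·3 + 3·4 + 1·5 = 26.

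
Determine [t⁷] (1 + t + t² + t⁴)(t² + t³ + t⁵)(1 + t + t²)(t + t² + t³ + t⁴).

(1 + t + t² + t⁴) has coefficients 1,1,1,0,1 for degrees 0…4.
(t² + t³ + t⁵) has coefficients 0,0,1,1,0,1,0,0 for degrees 0…7.
Multiplying by (1 + t + t²) gives running coefficients 0,0,1,2,2,2,1,1 for degrees 0…7.
Finally multiplying by (t + t² + t³ + t⁴), the product of all factors after the first has coefficients 0,0,0,1,3,5,7,7 for degrees 0…7.
[t⁷] = 1·7 + 1·7 + 1·5 + 1·1 = 20.

20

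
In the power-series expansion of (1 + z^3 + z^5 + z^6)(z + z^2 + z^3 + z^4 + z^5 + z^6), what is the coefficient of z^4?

2

(1 + z^3 + z^5 + z^6) has coefficients 1,0,0,1,0 for degrees 0…4.
(z + z^2 + z^3 + z^4 + z^5 + z^6) has coefficients 0,1,1,1,1 for degrees 0…4.
[z^4] = 1·1 + 1·1 = 2.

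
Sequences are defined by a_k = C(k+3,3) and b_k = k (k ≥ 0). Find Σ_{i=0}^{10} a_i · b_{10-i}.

2002

This is [x^10] in the product of the two ordinary generating functions.
Σ = 1·10 + 4·9 + 10·8 + 20·7 + 35·6 + 56·5 + 84·4 + 120·3 + 165·2 + 220·1 + 286·0 = 2002.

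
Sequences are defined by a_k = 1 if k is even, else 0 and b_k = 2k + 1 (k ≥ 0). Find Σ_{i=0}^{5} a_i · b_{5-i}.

This is [x^5] in the product of the two ordinary generating functions.
Σ = 1·11 + 0·9 + 1·7 + 0·5 + 1·3 + 0·1 = 21.

21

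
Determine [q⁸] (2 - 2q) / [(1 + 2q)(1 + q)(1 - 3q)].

4550

The denominator gives the recurrence a_n = 7a_(n−2) + 6a_(n−3) for n ≥ 3; the numerator fixes a_0 = 2, a_1 = -2, a_2 = 14.
Iterating: 2, -2, 14, -2, 86, 70, 590, 1006, 4550, so a_8 = 4550.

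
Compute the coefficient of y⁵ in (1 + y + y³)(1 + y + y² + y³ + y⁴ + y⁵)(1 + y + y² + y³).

11

(1 + y + y³) has coefficients 1,1,0,1 for degrees 0…3.
(1 + y + y² + y³ + y⁴ + y⁵) has coefficients 1,1,1,1,1,1 for degrees 0…5.
Finally multiplying by (1 + y + y² + y³), the product of all factors after the first has coefficients 1,2,3,4,4,4 for degrees 0…5.
[y⁵] = 1·4 + 1·4 + 1·3 = 11.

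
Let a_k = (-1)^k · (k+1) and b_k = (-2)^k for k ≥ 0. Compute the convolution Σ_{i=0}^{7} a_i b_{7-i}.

-502

This is [x^7] in the product of the two ordinary generating functions.
Σ = 1·(-128) − 2·64 + 3·(-32) − 4·16 + 5·(-8) − 6·4 + 7·(-2) − 8·1 = -502.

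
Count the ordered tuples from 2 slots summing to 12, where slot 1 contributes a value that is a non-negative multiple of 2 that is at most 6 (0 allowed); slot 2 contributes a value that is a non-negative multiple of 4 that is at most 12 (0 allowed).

2

The generating function for the choices is (1 + q^2 + q^4 + q^6)·(1 + q^4 + q^8 + q^12); the count is [q^12].
(1 + q^2 + q^4 + q^6) has coefficients 1,0,1,0,1,0,1 for degrees 0…6.
(1 + q^4 + q^8 + q^12) has coefficients 1,0,0,0,1,0,0,0,1,0,0,0,1 for degrees 0…12.
[q^12] = 1·1 + 1·0 + 1·1 + 1·0 = 2.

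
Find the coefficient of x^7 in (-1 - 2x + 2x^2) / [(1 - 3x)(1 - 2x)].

-9093

The denominator gives the recurrence a_n = 5a_(n−1) − 6a_(n−2) for n ≥ 3; the numerator fixes a_0 = -1, a_1 = -7, a_2 = -27.
Iterating: -1, -7, -27, -93, -303, -957, -2967, -9093, so a_7 = -9093.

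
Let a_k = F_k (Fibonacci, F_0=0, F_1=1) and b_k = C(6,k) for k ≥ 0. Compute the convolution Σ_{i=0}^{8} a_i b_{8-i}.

377

Write out a_i and b_{8-i} for i = 0,…,8 and sum the products.
Σ = 0·0 + 1·0 + 1·1 + 2·6 + 3·15 + 5·20 + 8·15 + 13·6 + 21·1 = 377.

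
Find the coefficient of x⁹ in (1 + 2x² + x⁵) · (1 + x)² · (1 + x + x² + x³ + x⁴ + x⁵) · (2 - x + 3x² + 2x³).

69

(1 + 2x² + x⁵) has coefficients 1,0,2,0,0,1 for degrees 0…5.
(1 + x)² has coefficients 1,2,1,0,0,0,0,0,0,0 for degrees 0…9.
Multiplying by (1 + x + x² + x³ + x⁴ + x⁵) gives running coefficients 1,3,4,4,4,4,3,1,0,0 for degrees 0…9.
Finally multiplying by (2 - x + 3x² + 2x³), the product of all factors after the first has coefficients 2,5,8,15,22,24,22,19,16,9 for degrees 0…9.
[x⁹] = 1·9 + 2·19 + 1·22 = 69.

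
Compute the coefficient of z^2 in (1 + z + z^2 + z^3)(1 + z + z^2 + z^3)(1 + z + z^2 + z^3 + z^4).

6

(1 + z + z^2 + z^3) has coefficients 1,1,1 for degrees 0…2.
(1 + z + z^2 + z^3) has coefficients 1,1,1 for degrees 0…2.
Finally multiplying by (1 + z + z^2 + z^3 + z^4), the product of all factors after the first has coefficients 1,2,3 for degrees 0…2.
[z^2] = 1·3 + 1·2 + 1·1 = 6.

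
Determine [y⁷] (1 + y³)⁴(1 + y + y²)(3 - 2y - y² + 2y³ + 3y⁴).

(1 + y³)⁴ has coefficients 1,0,0,4,0,0,6,0 for degrees 0…7.
(1 + y + y²) has coefficients 1,1,1,0,0,0,0,0 for degrees 0…7.
Finally multiplying by (3 - 2y - y² + 2y³ + 3y⁴), the product of all factors after the first has coefficients 3,1,0,-1,4,5,3,0 for degrees 0…7.
[y⁷] = 1·0 + 4·4 + 6·1 = 22.

22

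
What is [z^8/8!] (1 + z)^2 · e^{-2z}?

The EGF product rule gives c_8 = Σ_{k_1+k_2=8} C(8; k_1,k_2) · ∏ g_i(k_i), where (1+z)^2 gives the falling factorial (2)_k; e^{-2z} gives (-2)^k.
g_1(k) for k = 0…8: 1, 2, 2, 0, 0, 0, 0, 0, 0.
g_2(k) for k = 0…8: 1, -2, 4, -8, 16, -32, 64, -128, 256.
c_8 = Σ_k C(8,k)·g_1(k)·g_2(8−k) = 1·1·256 + 8·2·(-128) + 28·2·64 = 256 − 2048 + 3584 = 1792.

1792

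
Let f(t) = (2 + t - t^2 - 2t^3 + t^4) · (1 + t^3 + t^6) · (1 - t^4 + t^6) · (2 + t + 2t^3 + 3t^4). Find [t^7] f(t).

(2 + t - t^2 - 2t^3 + t^4) has coefficients 2,1,-1,-2,1 for degrees 0…4.
(1 + t^3 + t^6) has coefficients 1,0,0,1,0,0,1,0 for degrees 0…7.
Multiplying by (1 - t^4 + t^6) gives running coefficients 1,0,0,1,-1,0,2,-1 for degrees 0…7.
Finally multiplying by (2 + t + 2t^3 + 3t^4), the product of all factors after the first has coefficients 2,1,0,4,2,-1,6,1 for degrees 0…7.
[t^7] = 2·1 + 1·6 − 1·(-1) − 2·2 + 1·4 = 9.

9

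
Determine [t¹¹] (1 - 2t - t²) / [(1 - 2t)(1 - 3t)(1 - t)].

Partial fractions give a closed form: a_n = (1)·2^n + (1)·3^n + (-1)·1^n.
At n = 11: a_11 = 179194.

179194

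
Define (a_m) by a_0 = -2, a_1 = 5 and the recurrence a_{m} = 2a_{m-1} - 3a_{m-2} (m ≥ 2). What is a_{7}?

5

The ordinary generating function has denominator 1 - 2z + 3z^2.
Iterating the recurrence: a_0,…,a_{7} = -2, 5, 16, 17, -14, -79, -116, 5.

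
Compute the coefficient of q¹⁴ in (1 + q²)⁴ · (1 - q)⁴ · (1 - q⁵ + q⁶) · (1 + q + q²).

65

(1 + q²)⁴ has coefficients 1,0,4,0,6,0,4,0,1 for degrees 0…8.
(1 - q)⁴ has coefficients 1,-4,6,-4,1,0,0,0,0,0,0,0,0,0,0 for degrees 0…14.
Multiplying by (1 - q⁵ + q⁶) gives running coefficients 1,-4,6,-4,1,-1,5,-10,10,-5,1,0,0,0,0 for degrees 0…14.
Finally multiplying by (1 + q + q²), the product of all factors after the first has coefficients 1,-3,3,-2,3,-4,5,-6,5,-5,6,-4,1,0,0 for degrees 0…14.
[q¹⁴] = 1·0 + 4·1 + 6·6 + 4·5 + 1·5 = 65.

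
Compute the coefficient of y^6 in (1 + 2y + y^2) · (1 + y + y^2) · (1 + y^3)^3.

(1 + 2y + y^2) has coefficients 1,2,1 for degrees 0…2.
(1 + y + y^2) has coefficients 1,1,1,0,0,0,0 for degrees 0…6.
Finally multiplying by (1 + y^3)^3, the product of all factors after the first has coefficients 1,1,1,3,3,3,3 for degrees 0…6.
[y^6] = 1·3 + 2·3 + 1·3 = 12.

12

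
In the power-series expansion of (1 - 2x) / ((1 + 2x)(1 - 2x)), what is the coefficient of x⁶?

The denominator gives the recurrence a_n = 4a_(n−2) for n ≥ 2; the numerator fixes a_0 = 1, a_1 = -2.
Iterating: 1, -2, 4, -8, 16, -32, 64, so a_6 = 64.

64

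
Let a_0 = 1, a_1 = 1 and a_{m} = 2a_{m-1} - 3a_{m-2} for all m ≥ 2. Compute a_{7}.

The ordinary generating function has denominator 1 - 2z + 3z^2.
Iterating the recurrence: a_0,…,a_{7} = 1, 1, -1, -5, -7, 1, 23, 43.

43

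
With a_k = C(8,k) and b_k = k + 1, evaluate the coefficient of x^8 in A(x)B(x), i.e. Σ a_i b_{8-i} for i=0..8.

1280

The convolution is the x^8 coefficient of A(x)B(x).
Σ = 1·9 + 8·8 + 28·7 + 56·6 + 70·5 + 56·4 + 28·3 + 8·2 + 1·1 = 1280.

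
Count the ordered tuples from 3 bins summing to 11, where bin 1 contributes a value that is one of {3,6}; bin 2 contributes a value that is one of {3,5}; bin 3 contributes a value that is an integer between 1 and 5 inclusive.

3

The generating function for the choices is (x³ + x⁶)·(x³ + x⁵)·(x + x² + x³ + x⁴ + x⁵); the count is [x¹¹].
(x³ + x⁶) has coefficients 0,0,0,1,0,0,1 for degrees 0…6.
(x³ + x⁵) has coefficients 0,0,0,1,0,1,0,0,0,0,0,0 for degrees 0…11.
Finally multiplying by (x + x² + x³ + x⁴ + x⁵), the product of all factors after the first has coefficients 0,0,0,0,1,1,2,2,2,1,1,0 for degrees 0…11.
[x¹¹] = 1·2 + 1·1 = 3.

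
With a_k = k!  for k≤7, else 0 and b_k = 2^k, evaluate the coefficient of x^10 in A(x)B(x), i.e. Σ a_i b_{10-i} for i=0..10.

60032

Write out a_i and b_{10-i} for i = 0,…,10 and sum the products.
Σ = 1·1024 + 1·512 + 2·256 + 6·128 + 24·64 + 120·32 + 720·16 + 5040·8 + 0·4 + 0·2 + 0·1 = 60032.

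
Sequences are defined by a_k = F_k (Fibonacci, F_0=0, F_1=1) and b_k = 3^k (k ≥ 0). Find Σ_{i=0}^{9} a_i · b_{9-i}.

11770

This is [x^9] in the product of the two ordinary generating functions.
Σ = 0·19683 + 1·6561 + 1·2187 + 2·729 + 3·243 + 5·81 + 8·27 + 13·9 + 21·3 + 34·1 = 11770.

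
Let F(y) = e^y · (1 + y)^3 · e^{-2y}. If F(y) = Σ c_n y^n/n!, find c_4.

The EGF product rule gives c_4 = Σ_{k_1+k_2+k_3=4} C(4; k_1,k_2,k_3) · ∏ g_i(k_i), where e^y gives (1)^k; (1+y)^3 gives the falling factorial (3)_k; e^{-2y} gives (-2)^k.
g_1(k) for k = 0…4: 1, 1, 1, 1, 1.
g_2(k) for k = 0…4: 1, 3, 6, 6, 0.
g_3(k) for k = 0…4: 1, -2, 4, -8, 16.
First combine the last two factors: h(k) = Σ_j C(k,j)·g_2(j)·g_3(k−j) for k = 0…4: 1, 1, -2, -2, 16.
c_4 = Σ_k C(4,k)·g_1(k)·h(4−k) = 1·1·16 + 4·1·(-2) + 6·1·(-2) + 4·1·1 + 1·1·1 = 16 − 8 − 12 + 4 + 1 = 1.

1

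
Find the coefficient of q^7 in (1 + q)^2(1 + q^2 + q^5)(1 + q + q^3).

4

(1 + q)^2 has coefficients 1,2,1 for degrees 0…2.
(1 + q^2 + q^5) has coefficients 1,0,1,0,0,1,0,0 for degrees 0…7.
Finally multiplying by (1 + q + q^3), the product of all factors after the first has coefficients 1,1,1,2,0,2,1,0 for degrees 0…7.
[q^7] = 1·0 + 2·1 + 1·2 = 4.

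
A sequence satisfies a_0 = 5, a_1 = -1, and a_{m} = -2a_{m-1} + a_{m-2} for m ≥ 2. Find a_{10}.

7303

The ordinary generating function has denominator 1 + 2t - t^2.
Iterating the recurrence: a_0,…,a_{10} = 5, -1, 7, -15, 37, -89, 215, -519, 1253, -3025, 7303.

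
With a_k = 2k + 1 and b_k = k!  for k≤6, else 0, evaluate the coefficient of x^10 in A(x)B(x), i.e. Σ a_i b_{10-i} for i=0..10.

8276

Write out a_i and b_{10-i} for i = 0,…,10 and sum the products.
Σ = 1·0 + 3·0 + 5·0 + 7·0 + 9·720 + 11·120 + 13·24 + 15·6 + 17·2 + 19·1 + 21·1 = 8276.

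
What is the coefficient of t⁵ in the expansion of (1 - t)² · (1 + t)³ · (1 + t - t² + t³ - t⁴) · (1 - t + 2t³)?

(1 - t)² has coefficients 1,-2,1 for degrees 0…2.
(1 + t)³ has coefficients 1,3,3,1,0,0 for degrees 0…5.
Multiplying by (1 + t - t² + t³ - t⁴) gives running coefficients 1,4,5,2,0,-1 for degrees 0…5.
Finally multiplying by (1 - t + 2t³), the product of all factors after the first has coefficients 1,3,1,-1,6,9 for degrees 0…5.
[t⁵] = 1·9 − 2·6 + 1·(-1) = -4.

-4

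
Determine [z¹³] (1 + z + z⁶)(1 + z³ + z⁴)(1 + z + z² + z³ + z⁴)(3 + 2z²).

10

(1 + z + z⁶) has coefficients 1,1,0,0,0,0,1 for degrees 0…6.
(1 + z³ + z⁴) has coefficients 1,0,0,1,1,0,0,0,0,0,0,0,0,0 for degrees 0…13.
Multiplying by (1 + z + z² + z³ + z⁴) gives running coefficients 1,1,1,2,3,2,2,2,1,0,0,0,0,0 for degrees 0…13.
Finally multiplying by (3 + 2z²), the product of all factors after the first has coefficients 3,3,5,8,11,10,12,10,7,4,2,0,0,0 for degrees 0…13.
[z¹³] = 1·0 + 1·0 + 1·10 = 10.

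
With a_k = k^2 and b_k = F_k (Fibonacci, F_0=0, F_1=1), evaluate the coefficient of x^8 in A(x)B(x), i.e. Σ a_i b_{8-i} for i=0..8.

273

This is [x^8] in the product of the two ordinary generating functions.
Σ = 0·21 + 1·13 + 4·8 + 9·5 + 16·3 + 25·2 + 36·1 + 49·1 + 64·0 = 273.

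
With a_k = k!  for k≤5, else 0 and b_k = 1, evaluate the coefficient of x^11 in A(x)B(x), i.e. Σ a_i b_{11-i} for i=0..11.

154

This is [x^11] in the product of the two ordinary generating functions.
Σ = 1·1 + 1·1 + 2·1 + 6·1 + 24·1 + 120·1 + 0·1 + 0·1 + 0·1 + 0·1 + 0·1 + 0·1 = 154.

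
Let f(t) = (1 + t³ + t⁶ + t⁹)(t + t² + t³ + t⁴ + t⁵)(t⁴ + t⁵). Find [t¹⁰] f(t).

(1 + t³ + t⁶ + t⁹) has coefficients 1,0,0,1,0,0,1,0,0,1 for degrees 0…9.
(t + t² + t³ + t⁴ + t⁵) has coefficients 0,1,1,1,1,1,0,0,0,0,0 for degrees 0…10.
Finally multiplying by (t⁴ + t⁵), the product of all factors after the first has coefficients 0,0,0,0,0,1,2,2,2,2,1 for degrees 0…10.
[t¹⁰] = 1·1 + 1·2 + 1·0 + 1·0 = 3.

3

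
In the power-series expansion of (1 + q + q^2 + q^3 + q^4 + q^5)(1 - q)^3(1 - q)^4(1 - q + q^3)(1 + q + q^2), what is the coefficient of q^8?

(1 + q + q^2 + q^3 + q^4 + q^5) has coefficients 1,1,1,1,1,1 for degrees 0…5.
(1 - q)^3 has coefficients 1,-3,3,-1,0,0,0,0,0 for degrees 0…8.
Multiplying by (1 - q)^4 gives running coefficients 1,-7,21,-35,35,-21,7,-1,0 for degrees 0…8.
Multiplying by (1 - q + q^3) gives running coefficients 1,-8,28,-55,63,-35,-7,27,-20 for degrees 0…8.
Finally multiplying by (1 + q + q^2), the product of all factors after the first has coefficients 1,-7,21,-35,36,-27,21,-15,0 for degrees 0…8.
[q^8] = 1·0 + 1·(-15) + 1·21 + 1·(-27) + 1·36 + 1·(-35) = -20.

-20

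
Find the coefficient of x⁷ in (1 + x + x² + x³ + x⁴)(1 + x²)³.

4

(1 + x + x² + x³ + x⁴) has coefficients 1,1,1,1,1 for degrees 0…4.
(1 + x²)³ has coefficients 1,0,3,0,3,0,1,0 for degrees 0…7.
[x⁷] = 1·0 + 1·1 + 1·0 + 1·3 + 1·0 = 4.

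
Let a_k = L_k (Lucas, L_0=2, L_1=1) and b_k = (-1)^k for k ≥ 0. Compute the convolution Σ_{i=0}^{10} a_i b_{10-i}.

79

The convolution is the t^10 coefficient of A(t)B(t).
Σ = 2·1 + 1·(-1) + 3·1 + 4·(-1) + 7·1 + 11·(-1) + 18·1 + 29·(-1) + 47·1 + 76·(-1) + 123·1 = 79.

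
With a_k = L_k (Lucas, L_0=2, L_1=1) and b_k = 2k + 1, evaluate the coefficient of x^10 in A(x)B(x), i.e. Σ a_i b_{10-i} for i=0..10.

1335

The convolution is the x^10 coefficient of A(x)B(x).
Σ = 2·21 + 1·19 + 3·17 + 4·15 + 7·13 + 11·11 + 18·9 + 29·7 + 47·5 + 76·3 + 123·1 = 1335.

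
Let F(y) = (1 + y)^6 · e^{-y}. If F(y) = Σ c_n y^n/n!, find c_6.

-185

The EGF product rule gives c_6 = Σ_{k_1+k_2=6} C(6; k_1,k_2) · ∏ g_i(k_i), where (1+y)^6 gives the falling factorial (6)_k; e^{-y} gives (-1)^k.
g_1(k) for k = 0…6: 1, 6, 30, 120, 360, 720, 720.
g_2(k) for k = 0…6: 1, -1, 1, -1, 1, -1, 1.
c_6 = Σ_k C(6,k)·g_1(k)·g_2(6−k) = 1·1·1 + 6·6·(-1) + 15·30·1 + 20·120·(-1) + 15·360·1 + 6·720·(-1) + 1·720·1 = 1 − 36 + 450 − 2400 + 5400 − 4320 + 720 = -185.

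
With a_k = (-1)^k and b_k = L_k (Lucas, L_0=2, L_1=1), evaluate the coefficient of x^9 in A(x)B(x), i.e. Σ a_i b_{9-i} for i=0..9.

44

The convolution is the t^9 coefficient of A(t)B(t).
Σ = 1·76 − 1·47 + 1·29 − 1·18 + 1·11 − 1·7 + 1·4 − 1·3 + 1·1 − 1·2 = 44.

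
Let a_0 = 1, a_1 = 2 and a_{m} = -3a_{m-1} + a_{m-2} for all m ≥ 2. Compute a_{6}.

The ordinary generating function has denominator 1 + 3x - x^2.
Iterating the recurrence: a_0,…,a_{6} = 1, 2, -5, 17, -56, 185, -611.

-611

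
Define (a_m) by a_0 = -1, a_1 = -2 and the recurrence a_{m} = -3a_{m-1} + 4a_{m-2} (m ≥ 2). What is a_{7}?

-3278

The ordinary generating function has denominator 1 + 3q - 4q^2.
Iterating the recurrence: a_0,…,a_{7} = -1, -2, 2, -14, 50, -206, 818, -3278.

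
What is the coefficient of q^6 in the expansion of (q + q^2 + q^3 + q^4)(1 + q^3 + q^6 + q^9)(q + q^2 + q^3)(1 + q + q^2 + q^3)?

13

(q + q^2 + q^3 + q^4) has coefficients 0,1,1,1,1 for degrees 0…4.
(1 + q^3 + q^6 + q^9) has coefficients 1,0,0,1,0,0,1 for degrees 0…6.
Multiplying by (q + q^2 + q^3) gives running coefficients 0,1,1,1,1,1,1 for degrees 0…6.
Finally multiplying by (1 + q + q^2 + q^3), the product of all factors after the first has coefficients 0,1,2,3,4,4,4 for degrees 0…6.
[q^6] = 1·4 + 1·4 + 1·3 + 1·2 = 13.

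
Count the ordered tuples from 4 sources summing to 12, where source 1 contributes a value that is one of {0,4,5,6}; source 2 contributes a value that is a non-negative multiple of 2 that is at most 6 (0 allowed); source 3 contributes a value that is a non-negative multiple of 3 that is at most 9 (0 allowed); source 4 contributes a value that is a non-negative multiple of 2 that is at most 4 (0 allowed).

The generating function for the choices is (1 + x^4 + x^5 + x^6)·(1 + x^2 + x^4 + x^6)·(1 + x^3 + x^6 + x^9)·(1 + x^2 + x^4); the count is [x^12].
(1 + x^4 + x^5 + x^6) has coefficients 1,0,0,0,1,1,1 for degrees 0…6.
(1 + x^2 + x^4 + x^6) has coefficients 1,0,1,0,1,0,1,0,0,0,0,0,0 for degrees 0…12.
Multiplying by (1 + x^3 + x^6 + x^9) gives running coefficients 1,0,1,1,1,1,2,1,1,2,1,1,1 for degrees 0…12.
Finally multiplying by (1 + x^2 + x^4), the product of all factors after the first has coefficients 1,0,2,1,3,2,4,3,4,4,4,4,3 for degrees 0…12.
[x^12] = 1·3 + 1·4 + 1·3 + 1·4 = 14.

14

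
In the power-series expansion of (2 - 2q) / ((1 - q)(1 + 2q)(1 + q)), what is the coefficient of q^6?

Partial fractions give a closed form: a_n = (4)·(-2)^n + (-2)·(-1)^n.
At n = 6: a_6 = 254.

254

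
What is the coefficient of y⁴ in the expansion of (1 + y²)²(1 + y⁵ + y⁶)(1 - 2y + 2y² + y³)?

5

(1 + y²)² has coefficients 1,0,2,0,1 for degrees 0…4.
(1 + y⁵ + y⁶) has coefficients 1,0,0,0,0 for degrees 0…4.
Finally multiplying by (1 - 2y + 2y² + y³), the product of all factors after the first has coefficients 1,-2,2,1,0 for degrees 0…4.
[y⁴] = 1·0 + 2·2 + 1·1 = 5.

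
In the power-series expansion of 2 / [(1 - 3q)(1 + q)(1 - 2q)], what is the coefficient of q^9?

Partial fractions give a closed form: a_n = (9/2)·3^n + (1/6)·(-1)^n + (-8/3)·2^n.
At n = 9: a_9 = 87208.

87208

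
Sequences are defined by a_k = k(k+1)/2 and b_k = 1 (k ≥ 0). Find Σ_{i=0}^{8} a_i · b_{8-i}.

The convolution is the t^8 coefficient of A(t)B(t).
Σ = 0·1 + 1·1 + 3·1 + 6·1 + 10·1 + 15·1 + 21·1 + 28·1 + 36·1 = 120.

120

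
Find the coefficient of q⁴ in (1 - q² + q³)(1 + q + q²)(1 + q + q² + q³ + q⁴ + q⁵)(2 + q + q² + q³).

10

(1 - q² + q³) has coefficients 1,0,-1,1 for degrees 0…3.
(1 + q + q²) has coefficients 1,1,1,0,0 for degrees 0…4.
Multiplying by (1 + q + q² + q³ + q⁴ + q⁵) gives running coefficients 1,2,3,3,3 for degrees 0…4.
Finally multiplying by (2 + q + q² + q³), the product of all factors after the first has coefficients 2,5,9,12,14 for degrees 0…4.
[q⁴] = 1·14 − 1·9 + 1·5 = 10.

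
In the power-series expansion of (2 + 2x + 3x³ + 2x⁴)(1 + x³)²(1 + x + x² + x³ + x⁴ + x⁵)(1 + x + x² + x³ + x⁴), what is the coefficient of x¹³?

(2 + 2x + 3x³ + 2x⁴) has coefficients 2,2,0,3,2 for degrees 0…4.
(1 + x³)² has coefficients 1,0,0,2,0,0,1,0,0,0,0,0,0,0 for degrees 0…13.
Multiplying by (1 + x + x² + x³ + x⁴ + x⁵) gives running coefficients 1,1,1,3,3,3,3,3,3,1,1,1,0,0 for degrees 0…13.
Finally multiplying by (1 + x + x² + x³ + x⁴), the product of all factors after the first has coefficients 1,2,3,6,9,11,13,15,15,13,11,9,6,3 for degrees 0…13.
[x¹³] = 2·3 + 2·6 + 3·11 + 2·13 = 77.

77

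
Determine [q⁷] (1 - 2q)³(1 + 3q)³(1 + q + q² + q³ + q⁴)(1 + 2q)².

(1 - 2q)³ has coefficients 1,-6,12,-8 for degrees 0…3.
(1 + 3q)³ has coefficients 1,9,27,27,0,0,0,0 for degrees 0…7.
Multiplying by (1 + q + q² + q³ + q⁴) gives running coefficients 1,10,37,64,64,63,54,27 for degrees 0…7.
Finally multiplying by (1 + 2q)², the product of all factors after the first has coefficients 1,14,81,252,468,575,562,495 for degrees 0…7.
[q⁷] = 1·495 − 6·562 + 12·575 − 8·468 = 279.

279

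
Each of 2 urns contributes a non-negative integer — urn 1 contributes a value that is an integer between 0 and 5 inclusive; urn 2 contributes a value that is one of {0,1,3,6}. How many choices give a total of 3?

The generating function for the choices is (1 + z + z^2 + z^3 + z^4 + z^5)·(1 + z + z^3 + z^6); the count is [z^3].
(1 + z + z^2 + z^3 + z^4 + z^5) has coefficients 1,1,1,1 for degrees 0…3.
(1 + z + z^3 + z^6) has coefficients 1,1,0,1 for degrees 0…3.
[z^3] = 1·1 + 1·0 + 1·1 + 1·1 = 3.

3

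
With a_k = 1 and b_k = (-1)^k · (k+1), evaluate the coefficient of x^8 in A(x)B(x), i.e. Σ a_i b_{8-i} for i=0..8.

5

The convolution is the x^8 coefficient of A(x)B(x).
Σ = 1·9 + 1·(-8) + 1·7 + 1·(-6) + 1·5 + 1·(-4) + 1·3 + 1·(-2) + 1·1 = 5.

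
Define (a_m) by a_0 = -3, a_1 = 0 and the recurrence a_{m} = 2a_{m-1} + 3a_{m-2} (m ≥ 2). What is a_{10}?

-44289

The ordinary generating function has denominator 1 - 2y - 3y^2.
Iterating the recurrence: a_0,…,a_{10} = -3, 0, -9, -18, -63, -180, -549, -1638, -4923, -14760, -44289.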